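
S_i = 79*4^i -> [79, 316, 1264, 5056, 20224]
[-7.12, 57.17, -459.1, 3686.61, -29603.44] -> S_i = -7.12*(-8.03)^i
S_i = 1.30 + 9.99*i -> [1.3, 11.29, 21.28, 31.27, 41.26]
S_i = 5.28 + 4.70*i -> [5.28, 9.98, 14.68, 19.38, 24.08]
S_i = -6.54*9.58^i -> [-6.54, -62.65, -600.22, -5750.09, -55085.82]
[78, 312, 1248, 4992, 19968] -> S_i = 78*4^i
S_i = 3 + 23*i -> [3, 26, 49, 72, 95]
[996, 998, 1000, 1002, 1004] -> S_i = 996 + 2*i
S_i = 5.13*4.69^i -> [5.13, 24.06, 112.84, 529.22, 2482.04]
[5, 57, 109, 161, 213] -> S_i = 5 + 52*i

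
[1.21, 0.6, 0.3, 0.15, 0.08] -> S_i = 1.21*0.50^i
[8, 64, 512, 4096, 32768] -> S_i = 8*8^i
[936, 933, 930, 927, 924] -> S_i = 936 + -3*i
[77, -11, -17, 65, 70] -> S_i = Random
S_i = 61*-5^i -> [61, -305, 1525, -7625, 38125]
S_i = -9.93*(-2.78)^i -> [-9.93, 27.61, -76.74, 213.35, -593.1]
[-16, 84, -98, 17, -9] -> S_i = Random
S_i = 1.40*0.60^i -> [1.4, 0.84, 0.5, 0.3, 0.18]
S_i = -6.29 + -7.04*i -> [-6.29, -13.33, -20.37, -27.41, -34.45]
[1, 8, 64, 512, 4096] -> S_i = 1*8^i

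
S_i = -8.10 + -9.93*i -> [-8.1, -18.03, -27.96, -37.89, -47.82]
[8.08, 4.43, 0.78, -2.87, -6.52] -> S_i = 8.08 + -3.65*i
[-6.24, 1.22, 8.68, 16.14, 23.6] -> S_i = -6.24 + 7.46*i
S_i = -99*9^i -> [-99, -891, -8019, -72171, -649539]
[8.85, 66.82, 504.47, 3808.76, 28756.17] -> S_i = 8.85*7.55^i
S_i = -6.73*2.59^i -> [-6.73, -17.43, -45.15, -116.93, -302.84]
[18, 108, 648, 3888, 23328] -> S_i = 18*6^i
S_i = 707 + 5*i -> [707, 712, 717, 722, 727]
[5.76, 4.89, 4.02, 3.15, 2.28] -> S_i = 5.76 + -0.87*i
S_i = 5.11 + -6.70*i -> [5.11, -1.59, -8.29, -14.99, -21.69]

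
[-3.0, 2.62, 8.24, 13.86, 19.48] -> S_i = -3.00 + 5.62*i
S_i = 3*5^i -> [3, 15, 75, 375, 1875]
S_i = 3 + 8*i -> [3, 11, 19, 27, 35]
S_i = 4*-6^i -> [4, -24, 144, -864, 5184]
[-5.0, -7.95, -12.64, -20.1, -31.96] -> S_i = -5.00*1.59^i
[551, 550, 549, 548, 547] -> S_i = 551 + -1*i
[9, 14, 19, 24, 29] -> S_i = 9 + 5*i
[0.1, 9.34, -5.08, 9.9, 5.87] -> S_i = Random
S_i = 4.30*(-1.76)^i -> [4.3, -7.57, 13.32, -23.44, 41.26]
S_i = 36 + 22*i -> [36, 58, 80, 102, 124]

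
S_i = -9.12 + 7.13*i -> [-9.12, -1.99, 5.14, 12.27, 19.4]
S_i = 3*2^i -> [3, 6, 12, 24, 48]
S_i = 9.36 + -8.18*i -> [9.36, 1.18, -7.0, -15.18, -23.36]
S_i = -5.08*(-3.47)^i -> [-5.08, 17.63, -61.17, 212.25, -736.52]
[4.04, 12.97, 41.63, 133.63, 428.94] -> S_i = 4.04*3.21^i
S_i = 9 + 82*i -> [9, 91, 173, 255, 337]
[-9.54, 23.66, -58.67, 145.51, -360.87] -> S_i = -9.54*(-2.48)^i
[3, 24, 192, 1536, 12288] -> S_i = 3*8^i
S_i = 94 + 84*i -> [94, 178, 262, 346, 430]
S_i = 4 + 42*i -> [4, 46, 88, 130, 172]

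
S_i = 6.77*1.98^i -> [6.77, 13.4, 26.54, 52.55, 104.05]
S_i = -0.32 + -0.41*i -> [-0.32, -0.73, -1.14, -1.55, -1.96]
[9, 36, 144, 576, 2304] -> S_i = 9*4^i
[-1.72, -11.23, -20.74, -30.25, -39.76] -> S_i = -1.72 + -9.51*i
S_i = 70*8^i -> [70, 560, 4480, 35840, 286720]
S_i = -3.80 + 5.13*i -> [-3.8, 1.33, 6.46, 11.59, 16.72]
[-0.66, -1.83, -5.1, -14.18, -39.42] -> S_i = -0.66*2.78^i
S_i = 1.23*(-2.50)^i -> [1.23, -3.08, 7.69, -19.22, 48.05]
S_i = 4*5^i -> [4, 20, 100, 500, 2500]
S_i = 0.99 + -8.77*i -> [0.99, -7.78, -16.55, -25.32, -34.09]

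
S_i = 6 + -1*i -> [6, 5, 4, 3, 2]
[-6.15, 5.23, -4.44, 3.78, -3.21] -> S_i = -6.15*(-0.85)^i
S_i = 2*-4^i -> [2, -8, 32, -128, 512]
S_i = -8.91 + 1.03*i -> [-8.91, -7.88, -6.85, -5.82, -4.79]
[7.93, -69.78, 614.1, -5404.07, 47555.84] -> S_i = 7.93*(-8.80)^i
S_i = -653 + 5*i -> [-653, -648, -643, -638, -633]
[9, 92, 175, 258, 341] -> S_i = 9 + 83*i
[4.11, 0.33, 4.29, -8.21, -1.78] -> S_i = Random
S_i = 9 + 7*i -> [9, 16, 23, 30, 37]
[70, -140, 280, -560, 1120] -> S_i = 70*-2^i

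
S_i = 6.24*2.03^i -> [6.24, 12.67, 25.71, 52.2, 105.97]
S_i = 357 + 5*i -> [357, 362, 367, 372, 377]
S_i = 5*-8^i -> [5, -40, 320, -2560, 20480]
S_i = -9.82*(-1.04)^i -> [-9.82, 10.21, -10.62, 11.05, -11.49]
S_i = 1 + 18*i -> [1, 19, 37, 55, 73]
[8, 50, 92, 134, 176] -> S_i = 8 + 42*i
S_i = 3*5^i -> [3, 15, 75, 375, 1875]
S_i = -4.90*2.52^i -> [-4.9, -12.35, -31.12, -78.41, -197.61]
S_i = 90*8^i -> [90, 720, 5760, 46080, 368640]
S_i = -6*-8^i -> [-6, 48, -384, 3072, -24576]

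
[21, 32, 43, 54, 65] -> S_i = 21 + 11*i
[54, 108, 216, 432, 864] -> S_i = 54*2^i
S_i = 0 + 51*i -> [0, 51, 102, 153, 204]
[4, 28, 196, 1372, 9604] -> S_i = 4*7^i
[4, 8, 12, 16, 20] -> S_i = 4 + 4*i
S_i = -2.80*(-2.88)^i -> [-2.8, 8.06, -23.22, 66.89, -192.63]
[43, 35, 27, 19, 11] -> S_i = 43 + -8*i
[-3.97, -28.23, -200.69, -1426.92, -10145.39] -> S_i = -3.97*7.11^i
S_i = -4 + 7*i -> [-4, 3, 10, 17, 24]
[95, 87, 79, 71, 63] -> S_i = 95 + -8*i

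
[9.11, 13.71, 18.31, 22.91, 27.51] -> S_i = 9.11 + 4.60*i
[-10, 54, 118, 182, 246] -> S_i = -10 + 64*i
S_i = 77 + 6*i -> [77, 83, 89, 95, 101]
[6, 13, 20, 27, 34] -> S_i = 6 + 7*i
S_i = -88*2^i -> [-88, -176, -352, -704, -1408]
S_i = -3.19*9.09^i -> [-3.19, -29.0, -263.58, -2395.98, -21779.42]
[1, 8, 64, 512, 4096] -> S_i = 1*8^i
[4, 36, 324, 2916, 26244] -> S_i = 4*9^i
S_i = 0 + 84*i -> [0, 84, 168, 252, 336]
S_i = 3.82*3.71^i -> [3.82, 14.17, 52.58, 195.07, 723.7]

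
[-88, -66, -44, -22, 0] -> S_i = -88 + 22*i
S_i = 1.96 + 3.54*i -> [1.96, 5.5, 9.04, 12.58, 16.12]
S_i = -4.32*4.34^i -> [-4.32, -18.75, -81.37, -353.14, -1532.65]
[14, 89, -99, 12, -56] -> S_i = Random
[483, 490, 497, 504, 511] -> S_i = 483 + 7*i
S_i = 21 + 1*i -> [21, 22, 23, 24, 25]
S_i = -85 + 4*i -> [-85, -81, -77, -73, -69]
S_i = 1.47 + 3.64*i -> [1.47, 5.11, 8.75, 12.39, 16.03]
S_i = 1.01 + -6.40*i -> [1.01, -5.39, -11.79, -18.19, -24.59]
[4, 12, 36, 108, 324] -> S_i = 4*3^i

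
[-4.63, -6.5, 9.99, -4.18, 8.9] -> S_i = Random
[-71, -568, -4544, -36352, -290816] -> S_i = -71*8^i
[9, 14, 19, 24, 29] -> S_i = 9 + 5*i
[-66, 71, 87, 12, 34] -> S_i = Random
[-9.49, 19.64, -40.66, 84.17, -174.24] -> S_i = -9.49*(-2.07)^i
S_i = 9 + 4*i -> [9, 13, 17, 21, 25]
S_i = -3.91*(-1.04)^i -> [-3.91, 4.07, -4.23, 4.4, -4.57]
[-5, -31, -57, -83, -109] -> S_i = -5 + -26*i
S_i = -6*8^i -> [-6, -48, -384, -3072, -24576]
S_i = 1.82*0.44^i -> [1.82, 0.8, 0.35, 0.16, 0.07]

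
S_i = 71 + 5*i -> [71, 76, 81, 86, 91]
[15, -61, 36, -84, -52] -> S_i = Random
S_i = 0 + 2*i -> [0, 2, 4, 6, 8]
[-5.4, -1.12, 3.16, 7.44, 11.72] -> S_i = -5.40 + 4.28*i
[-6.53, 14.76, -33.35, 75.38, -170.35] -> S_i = -6.53*(-2.26)^i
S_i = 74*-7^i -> [74, -518, 3626, -25382, 177674]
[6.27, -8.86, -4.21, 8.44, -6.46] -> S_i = Random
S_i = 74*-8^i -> [74, -592, 4736, -37888, 303104]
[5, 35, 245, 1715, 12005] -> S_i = 5*7^i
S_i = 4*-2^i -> [4, -8, 16, -32, 64]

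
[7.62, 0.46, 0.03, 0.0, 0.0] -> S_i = 7.62*0.06^i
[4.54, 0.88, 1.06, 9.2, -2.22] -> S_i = Random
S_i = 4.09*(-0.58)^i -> [4.09, -2.37, 1.38, -0.8, 0.46]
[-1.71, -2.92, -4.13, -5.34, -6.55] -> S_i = -1.71 + -1.21*i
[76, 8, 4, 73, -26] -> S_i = Random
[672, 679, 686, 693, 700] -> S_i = 672 + 7*i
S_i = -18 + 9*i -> [-18, -9, 0, 9, 18]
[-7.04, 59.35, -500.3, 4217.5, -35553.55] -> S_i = -7.04*(-8.43)^i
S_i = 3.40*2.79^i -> [3.4, 9.49, 26.47, 73.84, 206.01]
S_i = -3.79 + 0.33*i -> [-3.79, -3.46, -3.13, -2.8, -2.47]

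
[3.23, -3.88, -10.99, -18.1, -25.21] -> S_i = 3.23 + -7.11*i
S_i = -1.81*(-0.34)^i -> [-1.81, 0.62, -0.21, 0.07, -0.02]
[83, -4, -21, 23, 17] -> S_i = Random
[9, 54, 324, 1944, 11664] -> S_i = 9*6^i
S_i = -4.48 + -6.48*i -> [-4.48, -10.96, -17.44, -23.92, -30.4]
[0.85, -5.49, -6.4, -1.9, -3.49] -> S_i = Random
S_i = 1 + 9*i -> [1, 10, 19, 28, 37]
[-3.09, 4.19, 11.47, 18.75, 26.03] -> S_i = -3.09 + 7.28*i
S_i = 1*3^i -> [1, 3, 9, 27, 81]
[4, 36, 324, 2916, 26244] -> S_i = 4*9^i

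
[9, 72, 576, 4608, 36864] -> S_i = 9*8^i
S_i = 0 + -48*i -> [0, -48, -96, -144, -192]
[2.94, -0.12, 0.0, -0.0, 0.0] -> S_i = 2.94*(-0.04)^i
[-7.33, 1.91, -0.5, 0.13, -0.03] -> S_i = -7.33*(-0.26)^i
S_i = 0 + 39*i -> [0, 39, 78, 117, 156]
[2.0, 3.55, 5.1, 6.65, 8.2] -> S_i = 2.00 + 1.55*i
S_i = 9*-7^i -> [9, -63, 441, -3087, 21609]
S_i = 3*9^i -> [3, 27, 243, 2187, 19683]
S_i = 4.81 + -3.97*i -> [4.81, 0.84, -3.13, -7.1, -11.07]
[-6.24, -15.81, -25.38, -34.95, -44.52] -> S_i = -6.24 + -9.57*i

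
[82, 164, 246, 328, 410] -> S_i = 82 + 82*i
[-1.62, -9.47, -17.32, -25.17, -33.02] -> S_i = -1.62 + -7.85*i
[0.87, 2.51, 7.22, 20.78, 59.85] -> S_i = 0.87*2.88^i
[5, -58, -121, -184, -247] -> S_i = 5 + -63*i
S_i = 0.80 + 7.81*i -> [0.8, 8.61, 16.42, 24.23, 32.04]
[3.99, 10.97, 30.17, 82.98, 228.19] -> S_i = 3.99*2.75^i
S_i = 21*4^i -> [21, 84, 336, 1344, 5376]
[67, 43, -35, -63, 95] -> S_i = Random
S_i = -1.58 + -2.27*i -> [-1.58, -3.85, -6.12, -8.39, -10.66]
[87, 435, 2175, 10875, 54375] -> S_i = 87*5^i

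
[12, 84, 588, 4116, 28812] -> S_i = 12*7^i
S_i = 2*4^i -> [2, 8, 32, 128, 512]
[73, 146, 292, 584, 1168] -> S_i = 73*2^i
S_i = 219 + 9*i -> [219, 228, 237, 246, 255]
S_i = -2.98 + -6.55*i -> [-2.98, -9.53, -16.08, -22.63, -29.18]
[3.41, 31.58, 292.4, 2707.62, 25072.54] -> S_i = 3.41*9.26^i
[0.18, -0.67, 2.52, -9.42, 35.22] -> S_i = 0.18*(-3.74)^i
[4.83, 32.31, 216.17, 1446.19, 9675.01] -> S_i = 4.83*6.69^i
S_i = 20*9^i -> [20, 180, 1620, 14580, 131220]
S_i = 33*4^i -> [33, 132, 528, 2112, 8448]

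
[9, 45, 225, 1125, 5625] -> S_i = 9*5^i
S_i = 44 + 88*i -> [44, 132, 220, 308, 396]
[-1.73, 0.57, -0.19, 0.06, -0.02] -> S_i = -1.73*(-0.33)^i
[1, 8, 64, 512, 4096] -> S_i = 1*8^i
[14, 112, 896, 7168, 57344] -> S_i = 14*8^i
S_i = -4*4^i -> [-4, -16, -64, -256, -1024]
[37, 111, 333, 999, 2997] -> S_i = 37*3^i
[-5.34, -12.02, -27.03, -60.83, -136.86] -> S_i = -5.34*2.25^i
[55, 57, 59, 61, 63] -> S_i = 55 + 2*i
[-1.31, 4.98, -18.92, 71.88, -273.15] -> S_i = -1.31*(-3.80)^i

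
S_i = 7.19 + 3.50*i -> [7.19, 10.69, 14.19, 17.69, 21.19]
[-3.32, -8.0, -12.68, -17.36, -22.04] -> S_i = -3.32 + -4.68*i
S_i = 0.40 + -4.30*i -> [0.4, -3.9, -8.2, -12.5, -16.8]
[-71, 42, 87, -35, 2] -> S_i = Random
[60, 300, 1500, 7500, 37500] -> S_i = 60*5^i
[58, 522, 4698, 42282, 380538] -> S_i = 58*9^i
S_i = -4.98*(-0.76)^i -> [-4.98, 3.78, -2.88, 2.19, -1.66]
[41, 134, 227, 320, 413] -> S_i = 41 + 93*i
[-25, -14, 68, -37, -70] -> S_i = Random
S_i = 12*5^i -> [12, 60, 300, 1500, 7500]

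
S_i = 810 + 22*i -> [810, 832, 854, 876, 898]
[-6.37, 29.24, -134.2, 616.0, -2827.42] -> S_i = -6.37*(-4.59)^i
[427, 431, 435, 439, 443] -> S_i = 427 + 4*i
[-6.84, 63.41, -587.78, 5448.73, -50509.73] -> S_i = -6.84*(-9.27)^i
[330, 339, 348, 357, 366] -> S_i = 330 + 9*i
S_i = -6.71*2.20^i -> [-6.71, -14.76, -32.48, -71.45, -157.19]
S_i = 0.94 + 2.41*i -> [0.94, 3.35, 5.76, 8.17, 10.58]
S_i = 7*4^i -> [7, 28, 112, 448, 1792]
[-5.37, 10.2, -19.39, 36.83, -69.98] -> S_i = -5.37*(-1.90)^i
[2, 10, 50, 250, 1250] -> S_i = 2*5^i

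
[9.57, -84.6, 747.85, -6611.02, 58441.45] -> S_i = 9.57*(-8.84)^i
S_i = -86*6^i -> [-86, -516, -3096, -18576, -111456]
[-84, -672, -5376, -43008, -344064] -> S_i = -84*8^i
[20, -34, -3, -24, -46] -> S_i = Random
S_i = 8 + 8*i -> [8, 16, 24, 32, 40]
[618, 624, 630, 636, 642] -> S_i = 618 + 6*i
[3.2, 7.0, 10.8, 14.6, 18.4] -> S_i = 3.20 + 3.80*i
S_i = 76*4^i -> [76, 304, 1216, 4864, 19456]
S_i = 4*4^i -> [4, 16, 64, 256, 1024]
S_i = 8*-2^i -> [8, -16, 32, -64, 128]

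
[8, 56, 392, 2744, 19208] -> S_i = 8*7^i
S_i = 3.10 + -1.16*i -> [3.1, 1.94, 0.78, -0.38, -1.54]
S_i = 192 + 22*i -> [192, 214, 236, 258, 280]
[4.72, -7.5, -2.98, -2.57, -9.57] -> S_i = Random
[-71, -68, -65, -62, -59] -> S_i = -71 + 3*i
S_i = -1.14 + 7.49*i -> [-1.14, 6.35, 13.84, 21.33, 28.82]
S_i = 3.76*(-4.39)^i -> [3.76, -16.51, 72.46, -318.11, 1396.52]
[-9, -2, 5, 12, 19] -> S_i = -9 + 7*i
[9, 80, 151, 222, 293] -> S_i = 9 + 71*i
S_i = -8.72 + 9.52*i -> [-8.72, 0.8, 10.32, 19.84, 29.36]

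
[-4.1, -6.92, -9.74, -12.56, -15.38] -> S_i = -4.10 + -2.82*i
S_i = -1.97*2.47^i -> [-1.97, -4.87, -12.02, -29.69, -73.33]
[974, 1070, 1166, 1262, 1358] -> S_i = 974 + 96*i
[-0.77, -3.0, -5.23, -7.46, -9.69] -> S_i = -0.77 + -2.23*i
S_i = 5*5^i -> [5, 25, 125, 625, 3125]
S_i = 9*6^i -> [9, 54, 324, 1944, 11664]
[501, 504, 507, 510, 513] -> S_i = 501 + 3*i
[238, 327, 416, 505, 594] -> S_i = 238 + 89*i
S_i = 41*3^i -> [41, 123, 369, 1107, 3321]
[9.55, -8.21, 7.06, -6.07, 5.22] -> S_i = 9.55*(-0.86)^i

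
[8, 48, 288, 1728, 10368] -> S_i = 8*6^i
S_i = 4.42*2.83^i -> [4.42, 12.51, 35.4, 100.18, 283.51]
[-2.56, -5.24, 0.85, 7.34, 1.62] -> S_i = Random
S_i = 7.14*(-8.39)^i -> [7.14, -59.9, 502.6, -4216.81, 35379.04]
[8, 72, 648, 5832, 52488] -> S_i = 8*9^i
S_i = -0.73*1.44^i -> [-0.73, -1.05, -1.51, -2.18, -3.14]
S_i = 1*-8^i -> [1, -8, 64, -512, 4096]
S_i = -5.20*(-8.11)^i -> [-5.2, 42.17, -342.01, 2773.74, -22495.04]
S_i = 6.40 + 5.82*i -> [6.4, 12.22, 18.04, 23.86, 29.68]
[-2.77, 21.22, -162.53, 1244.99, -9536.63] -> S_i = -2.77*(-7.66)^i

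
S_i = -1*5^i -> [-1, -5, -25, -125, -625]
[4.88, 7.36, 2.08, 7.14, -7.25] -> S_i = Random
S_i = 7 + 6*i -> [7, 13, 19, 25, 31]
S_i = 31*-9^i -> [31, -279, 2511, -22599, 203391]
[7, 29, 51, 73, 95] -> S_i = 7 + 22*i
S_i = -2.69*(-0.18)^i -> [-2.69, 0.48, -0.09, 0.02, -0.0]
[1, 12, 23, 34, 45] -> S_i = 1 + 11*i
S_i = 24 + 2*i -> [24, 26, 28, 30, 32]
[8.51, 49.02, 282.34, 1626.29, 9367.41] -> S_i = 8.51*5.76^i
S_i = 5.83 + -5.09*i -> [5.83, 0.74, -4.35, -9.44, -14.53]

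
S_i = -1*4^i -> [-1, -4, -16, -64, -256]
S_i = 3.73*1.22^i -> [3.73, 4.55, 5.55, 6.77, 8.26]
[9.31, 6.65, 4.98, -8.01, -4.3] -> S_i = Random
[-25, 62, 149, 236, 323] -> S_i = -25 + 87*i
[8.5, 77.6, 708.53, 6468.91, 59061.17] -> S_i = 8.50*9.13^i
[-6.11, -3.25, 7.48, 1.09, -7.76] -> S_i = Random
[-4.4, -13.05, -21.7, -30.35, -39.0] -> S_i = -4.40 + -8.65*i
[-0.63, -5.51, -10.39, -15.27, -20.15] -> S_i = -0.63 + -4.88*i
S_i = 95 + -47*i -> [95, 48, 1, -46, -93]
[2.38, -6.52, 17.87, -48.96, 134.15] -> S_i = 2.38*(-2.74)^i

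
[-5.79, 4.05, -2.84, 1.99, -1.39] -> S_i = -5.79*(-0.70)^i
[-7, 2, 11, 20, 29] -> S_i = -7 + 9*i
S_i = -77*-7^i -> [-77, 539, -3773, 26411, -184877]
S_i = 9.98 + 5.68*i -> [9.98, 15.66, 21.34, 27.02, 32.7]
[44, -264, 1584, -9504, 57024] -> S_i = 44*-6^i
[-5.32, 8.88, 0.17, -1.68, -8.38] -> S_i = Random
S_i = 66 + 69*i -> [66, 135, 204, 273, 342]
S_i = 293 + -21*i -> [293, 272, 251, 230, 209]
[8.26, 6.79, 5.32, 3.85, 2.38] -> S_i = 8.26 + -1.47*i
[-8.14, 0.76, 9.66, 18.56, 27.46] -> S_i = -8.14 + 8.90*i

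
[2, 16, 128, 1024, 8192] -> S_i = 2*8^i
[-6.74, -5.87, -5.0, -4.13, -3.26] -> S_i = -6.74 + 0.87*i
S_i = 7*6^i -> [7, 42, 252, 1512, 9072]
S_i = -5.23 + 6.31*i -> [-5.23, 1.08, 7.39, 13.7, 20.01]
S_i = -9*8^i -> [-9, -72, -576, -4608, -36864]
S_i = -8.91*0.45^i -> [-8.91, -4.01, -1.8, -0.81, -0.37]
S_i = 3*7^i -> [3, 21, 147, 1029, 7203]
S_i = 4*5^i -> [4, 20, 100, 500, 2500]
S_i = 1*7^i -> [1, 7, 49, 343, 2401]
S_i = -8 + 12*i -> [-8, 4, 16, 28, 40]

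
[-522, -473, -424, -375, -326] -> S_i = -522 + 49*i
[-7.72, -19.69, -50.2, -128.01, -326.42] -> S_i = -7.72*2.55^i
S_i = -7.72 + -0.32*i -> [-7.72, -8.04, -8.36, -8.68, -9.0]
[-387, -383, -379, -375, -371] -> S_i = -387 + 4*i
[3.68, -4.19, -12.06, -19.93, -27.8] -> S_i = 3.68 + -7.87*i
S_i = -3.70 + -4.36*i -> [-3.7, -8.06, -12.42, -16.78, -21.14]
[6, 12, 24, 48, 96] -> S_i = 6*2^i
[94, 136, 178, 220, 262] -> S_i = 94 + 42*i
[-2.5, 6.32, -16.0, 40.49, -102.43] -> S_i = -2.50*(-2.53)^i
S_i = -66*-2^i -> [-66, 132, -264, 528, -1056]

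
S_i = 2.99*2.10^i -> [2.99, 6.28, 13.19, 27.69, 58.15]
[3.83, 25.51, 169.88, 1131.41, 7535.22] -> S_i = 3.83*6.66^i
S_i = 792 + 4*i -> [792, 796, 800, 804, 808]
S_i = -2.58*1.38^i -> [-2.58, -3.56, -4.91, -6.78, -9.36]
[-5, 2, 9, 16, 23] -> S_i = -5 + 7*i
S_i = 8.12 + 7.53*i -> [8.12, 15.65, 23.18, 30.71, 38.24]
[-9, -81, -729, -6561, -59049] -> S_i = -9*9^i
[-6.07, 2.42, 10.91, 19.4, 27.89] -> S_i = -6.07 + 8.49*i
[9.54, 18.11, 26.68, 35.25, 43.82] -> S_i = 9.54 + 8.57*i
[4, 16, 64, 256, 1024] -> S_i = 4*4^i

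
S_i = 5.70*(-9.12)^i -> [5.7, -51.98, 474.09, -4323.74, 39432.49]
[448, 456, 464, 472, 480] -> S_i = 448 + 8*i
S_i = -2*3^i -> [-2, -6, -18, -54, -162]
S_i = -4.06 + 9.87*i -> [-4.06, 5.81, 15.68, 25.55, 35.42]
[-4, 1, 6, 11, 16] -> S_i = -4 + 5*i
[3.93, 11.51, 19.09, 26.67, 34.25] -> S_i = 3.93 + 7.58*i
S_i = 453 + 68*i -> [453, 521, 589, 657, 725]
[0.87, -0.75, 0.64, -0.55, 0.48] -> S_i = 0.87*(-0.86)^i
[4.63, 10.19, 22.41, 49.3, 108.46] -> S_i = 4.63*2.20^i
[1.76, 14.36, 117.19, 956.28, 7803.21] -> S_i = 1.76*8.16^i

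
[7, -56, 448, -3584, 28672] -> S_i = 7*-8^i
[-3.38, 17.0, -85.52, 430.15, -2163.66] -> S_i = -3.38*(-5.03)^i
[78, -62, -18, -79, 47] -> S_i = Random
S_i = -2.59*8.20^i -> [-2.59, -21.24, -174.15, -1428.04, -11709.95]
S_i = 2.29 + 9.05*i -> [2.29, 11.34, 20.39, 29.44, 38.49]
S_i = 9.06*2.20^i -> [9.06, 19.93, 43.85, 96.47, 212.24]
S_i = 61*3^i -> [61, 183, 549, 1647, 4941]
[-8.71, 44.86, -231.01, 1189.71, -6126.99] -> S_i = -8.71*(-5.15)^i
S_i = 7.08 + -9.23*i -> [7.08, -2.15, -11.38, -20.61, -29.84]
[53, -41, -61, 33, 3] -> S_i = Random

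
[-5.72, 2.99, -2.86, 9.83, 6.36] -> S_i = Random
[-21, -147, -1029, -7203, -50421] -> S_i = -21*7^i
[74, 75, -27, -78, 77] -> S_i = Random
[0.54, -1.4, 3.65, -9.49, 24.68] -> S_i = 0.54*(-2.60)^i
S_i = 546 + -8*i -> [546, 538, 530, 522, 514]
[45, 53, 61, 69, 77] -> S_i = 45 + 8*i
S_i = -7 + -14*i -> [-7, -21, -35, -49, -63]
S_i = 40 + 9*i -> [40, 49, 58, 67, 76]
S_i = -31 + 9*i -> [-31, -22, -13, -4, 5]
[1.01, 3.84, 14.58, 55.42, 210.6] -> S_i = 1.01*3.80^i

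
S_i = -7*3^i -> [-7, -21, -63, -189, -567]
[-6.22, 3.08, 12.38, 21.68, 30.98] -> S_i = -6.22 + 9.30*i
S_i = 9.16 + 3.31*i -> [9.16, 12.47, 15.78, 19.09, 22.4]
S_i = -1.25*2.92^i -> [-1.25, -3.65, -10.66, -31.12, -90.87]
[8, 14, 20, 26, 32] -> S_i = 8 + 6*i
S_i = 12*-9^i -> [12, -108, 972, -8748, 78732]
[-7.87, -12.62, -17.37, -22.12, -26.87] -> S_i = -7.87 + -4.75*i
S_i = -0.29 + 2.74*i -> [-0.29, 2.45, 5.19, 7.93, 10.67]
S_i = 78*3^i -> [78, 234, 702, 2106, 6318]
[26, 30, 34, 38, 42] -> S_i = 26 + 4*i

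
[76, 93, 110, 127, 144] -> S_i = 76 + 17*i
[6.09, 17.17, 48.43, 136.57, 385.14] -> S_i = 6.09*2.82^i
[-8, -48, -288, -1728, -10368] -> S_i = -8*6^i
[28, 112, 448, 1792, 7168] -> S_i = 28*4^i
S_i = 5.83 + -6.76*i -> [5.83, -0.93, -7.69, -14.45, -21.21]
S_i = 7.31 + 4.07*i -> [7.31, 11.38, 15.45, 19.52, 23.59]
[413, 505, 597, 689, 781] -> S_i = 413 + 92*i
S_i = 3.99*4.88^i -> [3.99, 19.47, 95.02, 463.69, 2262.83]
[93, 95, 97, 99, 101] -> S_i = 93 + 2*i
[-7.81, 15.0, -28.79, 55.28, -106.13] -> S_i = -7.81*(-1.92)^i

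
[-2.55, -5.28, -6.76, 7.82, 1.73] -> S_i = Random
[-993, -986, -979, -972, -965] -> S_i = -993 + 7*i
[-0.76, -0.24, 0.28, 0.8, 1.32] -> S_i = -0.76 + 0.52*i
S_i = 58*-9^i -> [58, -522, 4698, -42282, 380538]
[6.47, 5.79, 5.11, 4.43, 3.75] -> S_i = 6.47 + -0.68*i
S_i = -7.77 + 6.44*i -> [-7.77, -1.33, 5.11, 11.55, 17.99]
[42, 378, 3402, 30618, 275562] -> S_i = 42*9^i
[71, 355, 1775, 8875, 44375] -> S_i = 71*5^i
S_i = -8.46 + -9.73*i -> [-8.46, -18.19, -27.92, -37.65, -47.38]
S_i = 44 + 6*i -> [44, 50, 56, 62, 68]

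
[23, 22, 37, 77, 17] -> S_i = Random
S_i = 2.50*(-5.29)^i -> [2.5, -13.22, 69.96, -370.09, 1957.77]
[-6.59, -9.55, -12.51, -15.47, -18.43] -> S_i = -6.59 + -2.96*i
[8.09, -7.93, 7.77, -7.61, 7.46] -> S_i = 8.09*(-0.98)^i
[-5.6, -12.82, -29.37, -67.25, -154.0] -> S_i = -5.60*2.29^i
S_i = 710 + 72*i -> [710, 782, 854, 926, 998]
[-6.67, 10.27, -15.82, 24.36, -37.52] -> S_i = -6.67*(-1.54)^i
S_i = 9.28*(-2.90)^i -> [9.28, -26.91, 78.04, -226.33, 656.36]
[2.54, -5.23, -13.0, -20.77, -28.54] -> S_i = 2.54 + -7.77*i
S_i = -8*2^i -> [-8, -16, -32, -64, -128]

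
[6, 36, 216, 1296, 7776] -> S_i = 6*6^i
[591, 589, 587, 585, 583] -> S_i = 591 + -2*i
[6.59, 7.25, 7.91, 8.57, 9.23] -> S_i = 6.59 + 0.66*i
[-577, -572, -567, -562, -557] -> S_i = -577 + 5*i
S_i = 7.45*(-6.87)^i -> [7.45, -51.18, 351.62, -2415.61, 16595.23]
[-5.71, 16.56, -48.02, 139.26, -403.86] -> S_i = -5.71*(-2.90)^i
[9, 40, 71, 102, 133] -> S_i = 9 + 31*i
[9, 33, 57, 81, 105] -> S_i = 9 + 24*i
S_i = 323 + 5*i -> [323, 328, 333, 338, 343]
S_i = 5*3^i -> [5, 15, 45, 135, 405]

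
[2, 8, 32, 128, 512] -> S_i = 2*4^i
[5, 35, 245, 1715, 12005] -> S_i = 5*7^i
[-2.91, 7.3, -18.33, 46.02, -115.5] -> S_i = -2.91*(-2.51)^i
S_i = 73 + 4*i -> [73, 77, 81, 85, 89]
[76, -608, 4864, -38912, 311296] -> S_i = 76*-8^i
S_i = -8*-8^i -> [-8, 64, -512, 4096, -32768]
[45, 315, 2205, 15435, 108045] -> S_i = 45*7^i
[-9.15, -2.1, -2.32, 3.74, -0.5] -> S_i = Random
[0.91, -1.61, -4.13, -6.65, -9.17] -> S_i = 0.91 + -2.52*i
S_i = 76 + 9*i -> [76, 85, 94, 103, 112]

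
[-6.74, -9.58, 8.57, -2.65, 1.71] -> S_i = Random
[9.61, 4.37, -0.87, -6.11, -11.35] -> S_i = 9.61 + -5.24*i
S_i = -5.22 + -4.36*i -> [-5.22, -9.58, -13.94, -18.3, -22.66]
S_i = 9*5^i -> [9, 45, 225, 1125, 5625]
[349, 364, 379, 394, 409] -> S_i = 349 + 15*i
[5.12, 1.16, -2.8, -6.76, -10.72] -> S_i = 5.12 + -3.96*i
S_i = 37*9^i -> [37, 333, 2997, 26973, 242757]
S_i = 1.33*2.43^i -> [1.33, 3.23, 7.85, 19.08, 46.37]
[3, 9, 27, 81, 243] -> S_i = 3*3^i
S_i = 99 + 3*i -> [99, 102, 105, 108, 111]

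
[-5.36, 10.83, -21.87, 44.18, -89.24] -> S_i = -5.36*(-2.02)^i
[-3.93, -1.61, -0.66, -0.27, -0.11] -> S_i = -3.93*0.41^i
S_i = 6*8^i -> [6, 48, 384, 3072, 24576]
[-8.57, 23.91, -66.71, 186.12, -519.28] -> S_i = -8.57*(-2.79)^i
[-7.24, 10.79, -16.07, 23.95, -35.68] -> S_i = -7.24*(-1.49)^i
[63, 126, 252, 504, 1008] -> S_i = 63*2^i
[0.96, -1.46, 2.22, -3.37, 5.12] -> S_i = 0.96*(-1.52)^i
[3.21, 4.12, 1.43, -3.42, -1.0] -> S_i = Random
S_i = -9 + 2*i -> [-9, -7, -5, -3, -1]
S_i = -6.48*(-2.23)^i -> [-6.48, 14.45, -32.22, 71.86, -160.25]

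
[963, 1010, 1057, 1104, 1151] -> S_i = 963 + 47*i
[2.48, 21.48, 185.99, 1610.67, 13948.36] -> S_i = 2.48*8.66^i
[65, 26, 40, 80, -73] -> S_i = Random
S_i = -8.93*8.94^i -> [-8.93, -79.83, -713.72, -6380.64, -57042.89]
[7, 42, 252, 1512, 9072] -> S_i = 7*6^i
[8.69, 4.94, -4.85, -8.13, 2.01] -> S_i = Random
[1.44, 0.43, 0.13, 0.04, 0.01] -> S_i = 1.44*0.30^i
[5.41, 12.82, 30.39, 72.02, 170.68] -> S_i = 5.41*2.37^i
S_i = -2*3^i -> [-2, -6, -18, -54, -162]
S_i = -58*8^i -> [-58, -464, -3712, -29696, -237568]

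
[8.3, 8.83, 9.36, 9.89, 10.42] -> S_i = 8.30 + 0.53*i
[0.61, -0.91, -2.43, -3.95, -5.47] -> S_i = 0.61 + -1.52*i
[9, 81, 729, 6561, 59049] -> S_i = 9*9^i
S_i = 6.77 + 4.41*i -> [6.77, 11.18, 15.59, 20.0, 24.41]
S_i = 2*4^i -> [2, 8, 32, 128, 512]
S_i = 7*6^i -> [7, 42, 252, 1512, 9072]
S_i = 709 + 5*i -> [709, 714, 719, 724, 729]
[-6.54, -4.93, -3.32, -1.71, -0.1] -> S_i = -6.54 + 1.61*i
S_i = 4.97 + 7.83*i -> [4.97, 12.8, 20.63, 28.46, 36.29]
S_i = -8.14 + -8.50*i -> [-8.14, -16.64, -25.14, -33.64, -42.14]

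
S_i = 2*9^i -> [2, 18, 162, 1458, 13122]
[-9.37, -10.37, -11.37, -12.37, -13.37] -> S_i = -9.37 + -1.00*i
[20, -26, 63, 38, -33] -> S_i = Random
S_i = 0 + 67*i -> [0, 67, 134, 201, 268]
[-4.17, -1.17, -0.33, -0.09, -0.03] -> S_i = -4.17*0.28^i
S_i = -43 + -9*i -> [-43, -52, -61, -70, -79]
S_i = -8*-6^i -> [-8, 48, -288, 1728, -10368]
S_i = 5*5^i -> [5, 25, 125, 625, 3125]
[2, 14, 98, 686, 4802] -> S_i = 2*7^i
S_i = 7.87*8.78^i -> [7.87, 69.1, 606.69, 5326.7, 46768.43]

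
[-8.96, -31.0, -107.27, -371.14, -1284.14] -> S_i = -8.96*3.46^i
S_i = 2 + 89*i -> [2, 91, 180, 269, 358]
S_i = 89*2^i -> [89, 178, 356, 712, 1424]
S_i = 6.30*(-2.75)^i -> [6.3, -17.32, 47.64, -131.02, 360.31]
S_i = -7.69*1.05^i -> [-7.69, -8.07, -8.48, -8.9, -9.35]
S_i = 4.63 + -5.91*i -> [4.63, -1.28, -7.19, -13.1, -19.01]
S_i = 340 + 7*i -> [340, 347, 354, 361, 368]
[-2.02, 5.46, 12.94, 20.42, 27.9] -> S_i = -2.02 + 7.48*i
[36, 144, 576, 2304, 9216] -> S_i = 36*4^i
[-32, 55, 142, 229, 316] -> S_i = -32 + 87*i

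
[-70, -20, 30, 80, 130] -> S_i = -70 + 50*i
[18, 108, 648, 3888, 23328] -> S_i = 18*6^i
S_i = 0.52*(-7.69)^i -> [0.52, -4.0, 30.75, -236.47, 1818.48]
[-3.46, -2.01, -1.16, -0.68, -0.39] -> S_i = -3.46*0.58^i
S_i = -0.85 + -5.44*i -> [-0.85, -6.29, -11.73, -17.17, -22.61]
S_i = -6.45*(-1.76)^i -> [-6.45, 11.35, -19.98, 35.16, -61.89]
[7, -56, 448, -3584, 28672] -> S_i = 7*-8^i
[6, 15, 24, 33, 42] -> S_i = 6 + 9*i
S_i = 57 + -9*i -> [57, 48, 39, 30, 21]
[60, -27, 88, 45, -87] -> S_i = Random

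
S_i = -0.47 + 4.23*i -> [-0.47, 3.76, 7.99, 12.22, 16.45]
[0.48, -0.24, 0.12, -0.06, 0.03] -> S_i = 0.48*(-0.49)^i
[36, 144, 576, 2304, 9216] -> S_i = 36*4^i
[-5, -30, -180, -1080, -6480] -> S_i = -5*6^i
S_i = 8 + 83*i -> [8, 91, 174, 257, 340]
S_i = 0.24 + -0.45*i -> [0.24, -0.21, -0.66, -1.11, -1.56]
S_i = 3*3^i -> [3, 9, 27, 81, 243]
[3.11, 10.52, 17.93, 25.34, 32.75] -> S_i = 3.11 + 7.41*i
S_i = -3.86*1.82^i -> [-3.86, -7.03, -12.79, -23.27, -42.35]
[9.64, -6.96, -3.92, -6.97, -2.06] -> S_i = Random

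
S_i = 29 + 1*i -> [29, 30, 31, 32, 33]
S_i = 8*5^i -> [8, 40, 200, 1000, 5000]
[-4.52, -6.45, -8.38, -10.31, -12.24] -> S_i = -4.52 + -1.93*i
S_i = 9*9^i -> [9, 81, 729, 6561, 59049]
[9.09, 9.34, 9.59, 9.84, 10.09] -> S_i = 9.09 + 0.25*i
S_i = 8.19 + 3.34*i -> [8.19, 11.53, 14.87, 18.21, 21.55]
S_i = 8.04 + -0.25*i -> [8.04, 7.79, 7.54, 7.29, 7.04]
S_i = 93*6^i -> [93, 558, 3348, 20088, 120528]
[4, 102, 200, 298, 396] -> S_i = 4 + 98*i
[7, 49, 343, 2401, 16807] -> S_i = 7*7^i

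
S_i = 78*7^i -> [78, 546, 3822, 26754, 187278]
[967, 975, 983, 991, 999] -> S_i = 967 + 8*i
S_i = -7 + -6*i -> [-7, -13, -19, -25, -31]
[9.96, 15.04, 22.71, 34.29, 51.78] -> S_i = 9.96*1.51^i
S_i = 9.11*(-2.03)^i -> [9.11, -18.49, 37.54, -76.21, 154.7]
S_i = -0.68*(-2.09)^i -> [-0.68, 1.42, -2.97, 6.21, -12.97]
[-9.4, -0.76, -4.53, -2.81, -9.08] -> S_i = Random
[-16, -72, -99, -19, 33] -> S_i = Random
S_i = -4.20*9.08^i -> [-4.2, -38.14, -346.27, -3144.18, -28549.12]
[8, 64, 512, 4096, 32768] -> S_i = 8*8^i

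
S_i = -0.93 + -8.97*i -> [-0.93, -9.9, -18.87, -27.84, -36.81]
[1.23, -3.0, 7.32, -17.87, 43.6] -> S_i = 1.23*(-2.44)^i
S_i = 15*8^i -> [15, 120, 960, 7680, 61440]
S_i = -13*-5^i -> [-13, 65, -325, 1625, -8125]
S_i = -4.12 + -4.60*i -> [-4.12, -8.72, -13.32, -17.92, -22.52]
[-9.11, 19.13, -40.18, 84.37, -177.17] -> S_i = -9.11*(-2.10)^i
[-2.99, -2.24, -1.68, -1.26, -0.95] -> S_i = -2.99*0.75^i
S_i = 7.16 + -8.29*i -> [7.16, -1.13, -9.42, -17.71, -26.0]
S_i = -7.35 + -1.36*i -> [-7.35, -8.71, -10.07, -11.43, -12.79]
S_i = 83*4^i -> [83, 332, 1328, 5312, 21248]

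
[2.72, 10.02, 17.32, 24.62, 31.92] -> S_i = 2.72 + 7.30*i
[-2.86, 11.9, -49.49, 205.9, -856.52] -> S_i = -2.86*(-4.16)^i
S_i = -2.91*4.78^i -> [-2.91, -13.91, -66.49, -317.82, -1519.16]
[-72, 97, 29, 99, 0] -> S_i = Random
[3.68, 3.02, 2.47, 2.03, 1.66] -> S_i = 3.68*0.82^i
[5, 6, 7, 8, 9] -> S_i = 5 + 1*i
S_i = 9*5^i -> [9, 45, 225, 1125, 5625]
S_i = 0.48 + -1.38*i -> [0.48, -0.9, -2.28, -3.66, -5.04]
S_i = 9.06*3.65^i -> [9.06, 33.07, 120.7, 440.56, 1608.05]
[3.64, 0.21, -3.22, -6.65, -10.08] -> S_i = 3.64 + -3.43*i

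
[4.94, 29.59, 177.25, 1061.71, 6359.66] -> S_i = 4.94*5.99^i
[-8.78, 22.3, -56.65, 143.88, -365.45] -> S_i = -8.78*(-2.54)^i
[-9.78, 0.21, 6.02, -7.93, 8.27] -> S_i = Random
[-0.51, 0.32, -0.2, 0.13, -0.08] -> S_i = -0.51*(-0.63)^i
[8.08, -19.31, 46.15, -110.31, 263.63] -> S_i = 8.08*(-2.39)^i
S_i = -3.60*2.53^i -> [-3.6, -9.11, -23.04, -58.3, -147.5]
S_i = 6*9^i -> [6, 54, 486, 4374, 39366]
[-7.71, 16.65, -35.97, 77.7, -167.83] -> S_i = -7.71*(-2.16)^i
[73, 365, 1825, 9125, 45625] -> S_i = 73*5^i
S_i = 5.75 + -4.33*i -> [5.75, 1.42, -2.91, -7.24, -11.57]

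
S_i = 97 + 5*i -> [97, 102, 107, 112, 117]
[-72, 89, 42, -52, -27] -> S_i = Random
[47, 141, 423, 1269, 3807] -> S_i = 47*3^i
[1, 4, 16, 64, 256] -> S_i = 1*4^i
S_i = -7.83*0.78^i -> [-7.83, -6.11, -4.76, -3.72, -2.9]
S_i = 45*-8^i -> [45, -360, 2880, -23040, 184320]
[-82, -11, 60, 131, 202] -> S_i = -82 + 71*i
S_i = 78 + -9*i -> [78, 69, 60, 51, 42]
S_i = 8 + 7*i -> [8, 15, 22, 29, 36]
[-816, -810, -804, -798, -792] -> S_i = -816 + 6*i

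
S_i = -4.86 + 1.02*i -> [-4.86, -3.84, -2.82, -1.8, -0.78]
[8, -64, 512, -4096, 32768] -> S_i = 8*-8^i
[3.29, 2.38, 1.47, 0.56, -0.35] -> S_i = 3.29 + -0.91*i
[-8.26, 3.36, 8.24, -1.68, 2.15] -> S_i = Random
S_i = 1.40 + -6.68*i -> [1.4, -5.28, -11.96, -18.64, -25.32]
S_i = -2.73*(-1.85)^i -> [-2.73, 5.05, -9.34, 17.29, -31.98]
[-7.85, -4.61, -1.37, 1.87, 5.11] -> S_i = -7.85 + 3.24*i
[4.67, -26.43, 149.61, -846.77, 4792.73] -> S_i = 4.67*(-5.66)^i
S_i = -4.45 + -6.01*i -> [-4.45, -10.46, -16.47, -22.48, -28.49]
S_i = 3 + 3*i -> [3, 6, 9, 12, 15]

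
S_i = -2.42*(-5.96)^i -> [-2.42, 14.42, -85.96, 512.34, -3053.52]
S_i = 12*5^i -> [12, 60, 300, 1500, 7500]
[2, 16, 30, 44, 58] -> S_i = 2 + 14*i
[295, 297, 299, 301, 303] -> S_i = 295 + 2*i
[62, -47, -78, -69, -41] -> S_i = Random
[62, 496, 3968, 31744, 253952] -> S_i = 62*8^i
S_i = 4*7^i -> [4, 28, 196, 1372, 9604]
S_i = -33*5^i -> [-33, -165, -825, -4125, -20625]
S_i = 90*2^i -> [90, 180, 360, 720, 1440]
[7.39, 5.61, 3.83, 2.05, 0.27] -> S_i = 7.39 + -1.78*i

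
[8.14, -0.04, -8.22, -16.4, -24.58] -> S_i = 8.14 + -8.18*i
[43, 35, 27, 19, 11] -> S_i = 43 + -8*i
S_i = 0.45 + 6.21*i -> [0.45, 6.66, 12.87, 19.08, 25.29]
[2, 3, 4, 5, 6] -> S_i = 2 + 1*i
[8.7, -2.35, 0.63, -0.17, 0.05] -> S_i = 8.70*(-0.27)^i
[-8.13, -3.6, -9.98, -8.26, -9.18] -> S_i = Random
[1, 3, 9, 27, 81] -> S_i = 1*3^i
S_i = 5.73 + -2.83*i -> [5.73, 2.9, 0.07, -2.76, -5.59]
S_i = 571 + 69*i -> [571, 640, 709, 778, 847]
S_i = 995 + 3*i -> [995, 998, 1001, 1004, 1007]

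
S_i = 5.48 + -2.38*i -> [5.48, 3.1, 0.72, -1.66, -4.04]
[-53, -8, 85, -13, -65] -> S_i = Random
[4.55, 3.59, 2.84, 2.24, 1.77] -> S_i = 4.55*0.79^i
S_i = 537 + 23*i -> [537, 560, 583, 606, 629]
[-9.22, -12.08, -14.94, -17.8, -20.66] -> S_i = -9.22 + -2.86*i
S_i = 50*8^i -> [50, 400, 3200, 25600, 204800]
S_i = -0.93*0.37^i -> [-0.93, -0.34, -0.13, -0.05, -0.02]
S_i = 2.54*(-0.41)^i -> [2.54, -1.04, 0.43, -0.18, 0.07]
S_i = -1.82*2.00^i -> [-1.82, -3.64, -7.28, -14.56, -29.12]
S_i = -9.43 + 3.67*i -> [-9.43, -5.76, -2.09, 1.58, 5.25]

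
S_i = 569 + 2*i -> [569, 571, 573, 575, 577]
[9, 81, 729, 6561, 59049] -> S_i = 9*9^i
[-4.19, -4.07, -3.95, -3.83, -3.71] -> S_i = -4.19 + 0.12*i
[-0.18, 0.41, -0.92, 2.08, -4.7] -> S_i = -0.18*(-2.26)^i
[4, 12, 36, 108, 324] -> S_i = 4*3^i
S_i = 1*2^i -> [1, 2, 4, 8, 16]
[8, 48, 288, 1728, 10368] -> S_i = 8*6^i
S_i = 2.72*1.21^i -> [2.72, 3.29, 3.98, 4.82, 5.83]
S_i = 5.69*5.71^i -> [5.69, 32.49, 185.52, 1059.3, 6048.63]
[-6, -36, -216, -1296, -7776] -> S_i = -6*6^i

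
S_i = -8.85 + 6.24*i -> [-8.85, -2.61, 3.63, 9.87, 16.11]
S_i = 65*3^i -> [65, 195, 585, 1755, 5265]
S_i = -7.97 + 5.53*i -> [-7.97, -2.44, 3.09, 8.62, 14.15]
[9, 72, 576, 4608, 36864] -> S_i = 9*8^i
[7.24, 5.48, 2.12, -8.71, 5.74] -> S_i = Random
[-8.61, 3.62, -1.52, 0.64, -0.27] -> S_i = -8.61*(-0.42)^i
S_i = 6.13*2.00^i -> [6.13, 12.26, 24.52, 49.04, 98.08]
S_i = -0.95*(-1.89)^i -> [-0.95, 1.8, -3.39, 6.41, -12.12]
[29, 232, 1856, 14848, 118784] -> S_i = 29*8^i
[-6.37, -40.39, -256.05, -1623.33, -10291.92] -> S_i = -6.37*6.34^i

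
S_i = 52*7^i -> [52, 364, 2548, 17836, 124852]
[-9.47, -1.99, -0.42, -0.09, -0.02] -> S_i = -9.47*0.21^i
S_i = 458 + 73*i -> [458, 531, 604, 677, 750]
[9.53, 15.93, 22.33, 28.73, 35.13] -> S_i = 9.53 + 6.40*i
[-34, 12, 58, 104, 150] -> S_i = -34 + 46*i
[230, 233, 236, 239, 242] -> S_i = 230 + 3*i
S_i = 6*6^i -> [6, 36, 216, 1296, 7776]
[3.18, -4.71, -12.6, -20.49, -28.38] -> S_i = 3.18 + -7.89*i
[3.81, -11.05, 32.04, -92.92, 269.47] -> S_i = 3.81*(-2.90)^i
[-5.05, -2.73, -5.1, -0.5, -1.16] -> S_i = Random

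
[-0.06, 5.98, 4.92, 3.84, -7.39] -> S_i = Random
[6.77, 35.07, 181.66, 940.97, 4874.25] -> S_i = 6.77*5.18^i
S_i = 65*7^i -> [65, 455, 3185, 22295, 156065]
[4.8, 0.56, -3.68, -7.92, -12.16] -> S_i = 4.80 + -4.24*i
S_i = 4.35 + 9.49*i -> [4.35, 13.84, 23.33, 32.82, 42.31]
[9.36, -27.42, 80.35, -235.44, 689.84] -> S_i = 9.36*(-2.93)^i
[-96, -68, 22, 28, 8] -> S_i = Random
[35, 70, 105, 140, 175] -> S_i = 35 + 35*i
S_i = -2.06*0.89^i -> [-2.06, -1.83, -1.63, -1.45, -1.29]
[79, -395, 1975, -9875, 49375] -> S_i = 79*-5^i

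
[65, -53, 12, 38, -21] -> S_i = Random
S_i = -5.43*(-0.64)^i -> [-5.43, 3.48, -2.22, 1.42, -0.91]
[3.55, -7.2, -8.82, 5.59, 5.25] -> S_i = Random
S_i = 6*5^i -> [6, 30, 150, 750, 3750]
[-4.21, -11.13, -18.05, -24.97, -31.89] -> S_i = -4.21 + -6.92*i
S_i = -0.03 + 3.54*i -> [-0.03, 3.51, 7.05, 10.59, 14.13]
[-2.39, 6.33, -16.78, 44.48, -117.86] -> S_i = -2.39*(-2.65)^i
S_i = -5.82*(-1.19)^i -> [-5.82, 6.93, -8.24, 9.81, -11.67]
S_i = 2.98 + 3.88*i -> [2.98, 6.86, 10.74, 14.62, 18.5]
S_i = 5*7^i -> [5, 35, 245, 1715, 12005]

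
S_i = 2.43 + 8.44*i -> [2.43, 10.87, 19.31, 27.75, 36.19]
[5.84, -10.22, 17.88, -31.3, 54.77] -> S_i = 5.84*(-1.75)^i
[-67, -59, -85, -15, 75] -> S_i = Random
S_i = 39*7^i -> [39, 273, 1911, 13377, 93639]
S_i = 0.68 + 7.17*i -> [0.68, 7.85, 15.02, 22.19, 29.36]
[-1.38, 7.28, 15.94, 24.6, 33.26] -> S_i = -1.38 + 8.66*i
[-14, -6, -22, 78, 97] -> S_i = Random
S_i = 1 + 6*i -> [1, 7, 13, 19, 25]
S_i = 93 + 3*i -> [93, 96, 99, 102, 105]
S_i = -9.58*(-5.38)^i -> [-9.58, 51.54, -277.29, 1491.81, -8025.92]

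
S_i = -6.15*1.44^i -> [-6.15, -8.86, -12.75, -18.36, -26.44]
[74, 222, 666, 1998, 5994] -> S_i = 74*3^i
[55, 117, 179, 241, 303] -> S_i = 55 + 62*i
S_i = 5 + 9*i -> [5, 14, 23, 32, 41]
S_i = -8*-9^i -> [-8, 72, -648, 5832, -52488]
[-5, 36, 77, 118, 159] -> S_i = -5 + 41*i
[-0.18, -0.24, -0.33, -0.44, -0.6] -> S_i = -0.18*1.35^i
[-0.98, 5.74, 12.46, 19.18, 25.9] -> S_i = -0.98 + 6.72*i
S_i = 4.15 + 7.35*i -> [4.15, 11.5, 18.85, 26.2, 33.55]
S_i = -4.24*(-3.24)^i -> [-4.24, 13.74, -44.51, 144.21, -467.25]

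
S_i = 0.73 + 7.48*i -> [0.73, 8.21, 15.69, 23.17, 30.65]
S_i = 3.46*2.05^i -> [3.46, 7.09, 14.54, 29.81, 61.11]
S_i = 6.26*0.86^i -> [6.26, 5.38, 4.63, 3.98, 3.42]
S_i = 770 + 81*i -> [770, 851, 932, 1013, 1094]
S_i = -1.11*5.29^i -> [-1.11, -5.87, -31.06, -164.32, -869.25]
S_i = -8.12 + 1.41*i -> [-8.12, -6.71, -5.3, -3.89, -2.48]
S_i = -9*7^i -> [-9, -63, -441, -3087, -21609]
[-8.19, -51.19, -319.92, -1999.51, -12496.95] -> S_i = -8.19*6.25^i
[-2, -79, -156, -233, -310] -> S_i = -2 + -77*i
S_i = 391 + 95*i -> [391, 486, 581, 676, 771]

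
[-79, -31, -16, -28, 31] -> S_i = Random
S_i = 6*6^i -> [6, 36, 216, 1296, 7776]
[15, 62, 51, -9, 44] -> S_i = Random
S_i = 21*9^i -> [21, 189, 1701, 15309, 137781]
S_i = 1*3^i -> [1, 3, 9, 27, 81]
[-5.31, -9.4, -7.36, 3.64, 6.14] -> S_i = Random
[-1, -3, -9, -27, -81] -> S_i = -1*3^i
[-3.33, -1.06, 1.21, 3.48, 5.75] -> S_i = -3.33 + 2.27*i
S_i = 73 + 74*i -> [73, 147, 221, 295, 369]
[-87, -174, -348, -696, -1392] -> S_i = -87*2^i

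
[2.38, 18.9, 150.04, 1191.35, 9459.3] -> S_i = 2.38*7.94^i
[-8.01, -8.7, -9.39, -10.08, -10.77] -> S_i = -8.01 + -0.69*i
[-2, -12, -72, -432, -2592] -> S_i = -2*6^i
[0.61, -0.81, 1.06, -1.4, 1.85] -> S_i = 0.61*(-1.32)^i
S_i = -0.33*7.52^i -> [-0.33, -2.48, -18.66, -140.34, -1055.32]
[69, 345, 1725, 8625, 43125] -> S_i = 69*5^i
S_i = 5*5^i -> [5, 25, 125, 625, 3125]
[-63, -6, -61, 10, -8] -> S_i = Random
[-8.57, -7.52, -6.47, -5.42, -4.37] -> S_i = -8.57 + 1.05*i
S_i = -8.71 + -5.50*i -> [-8.71, -14.21, -19.71, -25.21, -30.71]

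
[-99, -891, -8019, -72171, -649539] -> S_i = -99*9^i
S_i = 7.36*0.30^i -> [7.36, 2.21, 0.66, 0.2, 0.06]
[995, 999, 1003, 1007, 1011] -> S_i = 995 + 4*i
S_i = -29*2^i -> [-29, -58, -116, -232, -464]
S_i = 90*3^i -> [90, 270, 810, 2430, 7290]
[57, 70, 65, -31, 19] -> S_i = Random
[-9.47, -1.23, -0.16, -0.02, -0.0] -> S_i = -9.47*0.13^i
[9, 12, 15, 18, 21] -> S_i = 9 + 3*i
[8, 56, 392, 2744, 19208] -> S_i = 8*7^i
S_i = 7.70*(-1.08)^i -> [7.7, -8.32, 8.98, -9.7, 10.48]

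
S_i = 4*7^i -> [4, 28, 196, 1372, 9604]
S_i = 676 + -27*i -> [676, 649, 622, 595, 568]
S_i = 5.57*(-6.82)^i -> [5.57, -37.99, 259.07, -1766.89, 12050.16]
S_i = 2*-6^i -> [2, -12, 72, -432, 2592]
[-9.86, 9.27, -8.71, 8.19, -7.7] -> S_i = -9.86*(-0.94)^i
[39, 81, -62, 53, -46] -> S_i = Random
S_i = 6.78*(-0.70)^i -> [6.78, -4.75, 3.32, -2.33, 1.63]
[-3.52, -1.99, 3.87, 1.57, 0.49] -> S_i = Random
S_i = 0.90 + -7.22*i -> [0.9, -6.32, -13.54, -20.76, -27.98]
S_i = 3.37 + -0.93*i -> [3.37, 2.44, 1.51, 0.58, -0.35]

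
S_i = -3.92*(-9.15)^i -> [-3.92, 35.87, -328.19, 3002.96, -27477.07]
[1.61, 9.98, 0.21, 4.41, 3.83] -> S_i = Random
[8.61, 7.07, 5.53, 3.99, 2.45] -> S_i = 8.61 + -1.54*i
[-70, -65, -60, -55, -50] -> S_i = -70 + 5*i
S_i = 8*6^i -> [8, 48, 288, 1728, 10368]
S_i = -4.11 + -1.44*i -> [-4.11, -5.55, -6.99, -8.43, -9.87]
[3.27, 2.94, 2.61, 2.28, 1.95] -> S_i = 3.27 + -0.33*i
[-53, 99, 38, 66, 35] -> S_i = Random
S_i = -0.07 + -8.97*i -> [-0.07, -9.04, -18.01, -26.98, -35.95]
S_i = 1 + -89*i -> [1, -88, -177, -266, -355]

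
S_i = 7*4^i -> [7, 28, 112, 448, 1792]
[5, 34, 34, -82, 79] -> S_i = Random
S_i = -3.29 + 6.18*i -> [-3.29, 2.89, 9.07, 15.25, 21.43]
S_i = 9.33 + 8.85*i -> [9.33, 18.18, 27.03, 35.88, 44.73]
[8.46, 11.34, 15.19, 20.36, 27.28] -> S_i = 8.46*1.34^i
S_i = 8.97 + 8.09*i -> [8.97, 17.06, 25.15, 33.24, 41.33]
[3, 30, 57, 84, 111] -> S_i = 3 + 27*i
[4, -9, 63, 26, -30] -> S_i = Random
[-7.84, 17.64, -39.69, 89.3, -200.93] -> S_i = -7.84*(-2.25)^i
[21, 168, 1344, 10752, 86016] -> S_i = 21*8^i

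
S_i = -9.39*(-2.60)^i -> [-9.39, 24.41, -63.48, 165.04, -429.1]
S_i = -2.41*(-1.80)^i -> [-2.41, 4.34, -7.81, 14.06, -25.3]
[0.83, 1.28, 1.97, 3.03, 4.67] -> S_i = 0.83*1.54^i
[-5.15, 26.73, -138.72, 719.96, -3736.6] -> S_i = -5.15*(-5.19)^i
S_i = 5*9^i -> [5, 45, 405, 3645, 32805]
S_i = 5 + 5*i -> [5, 10, 15, 20, 25]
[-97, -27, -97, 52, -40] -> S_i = Random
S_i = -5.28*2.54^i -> [-5.28, -13.41, -34.06, -86.52, -219.77]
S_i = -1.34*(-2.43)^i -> [-1.34, 3.26, -7.91, 19.23, -46.72]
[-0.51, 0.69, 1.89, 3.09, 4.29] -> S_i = -0.51 + 1.20*i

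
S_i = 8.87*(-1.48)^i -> [8.87, -13.13, 19.43, -28.75, 42.56]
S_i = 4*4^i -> [4, 16, 64, 256, 1024]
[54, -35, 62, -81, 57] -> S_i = Random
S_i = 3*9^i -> [3, 27, 243, 2187, 19683]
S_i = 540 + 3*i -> [540, 543, 546, 549, 552]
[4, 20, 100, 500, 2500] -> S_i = 4*5^i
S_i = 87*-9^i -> [87, -783, 7047, -63423, 570807]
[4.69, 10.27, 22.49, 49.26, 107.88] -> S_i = 4.69*2.19^i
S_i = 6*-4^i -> [6, -24, 96, -384, 1536]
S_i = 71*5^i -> [71, 355, 1775, 8875, 44375]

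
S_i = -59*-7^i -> [-59, 413, -2891, 20237, -141659]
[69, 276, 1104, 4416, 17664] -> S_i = 69*4^i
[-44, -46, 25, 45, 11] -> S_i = Random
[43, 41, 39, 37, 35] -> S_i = 43 + -2*i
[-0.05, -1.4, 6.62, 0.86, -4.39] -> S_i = Random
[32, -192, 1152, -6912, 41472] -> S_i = 32*-6^i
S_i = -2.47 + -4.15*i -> [-2.47, -6.62, -10.77, -14.92, -19.07]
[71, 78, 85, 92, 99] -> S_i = 71 + 7*i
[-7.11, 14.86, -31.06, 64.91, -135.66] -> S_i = -7.11*(-2.09)^i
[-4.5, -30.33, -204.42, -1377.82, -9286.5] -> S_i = -4.50*6.74^i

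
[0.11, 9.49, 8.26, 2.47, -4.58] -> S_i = Random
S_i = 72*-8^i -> [72, -576, 4608, -36864, 294912]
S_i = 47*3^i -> [47, 141, 423, 1269, 3807]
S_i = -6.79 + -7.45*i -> [-6.79, -14.24, -21.69, -29.14, -36.59]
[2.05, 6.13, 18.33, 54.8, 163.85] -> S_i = 2.05*2.99^i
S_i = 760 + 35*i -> [760, 795, 830, 865, 900]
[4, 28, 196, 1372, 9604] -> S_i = 4*7^i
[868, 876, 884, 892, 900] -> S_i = 868 + 8*i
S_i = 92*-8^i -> [92, -736, 5888, -47104, 376832]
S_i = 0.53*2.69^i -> [0.53, 1.43, 3.84, 10.32, 27.75]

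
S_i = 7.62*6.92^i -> [7.62, 52.73, 364.89, 2525.07, 17473.48]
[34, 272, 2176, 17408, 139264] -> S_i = 34*8^i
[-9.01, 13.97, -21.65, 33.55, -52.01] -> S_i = -9.01*(-1.55)^i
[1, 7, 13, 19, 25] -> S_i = 1 + 6*i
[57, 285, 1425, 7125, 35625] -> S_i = 57*5^i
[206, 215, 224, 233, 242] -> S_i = 206 + 9*i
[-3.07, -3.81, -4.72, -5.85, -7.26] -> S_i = -3.07*1.24^i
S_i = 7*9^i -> [7, 63, 567, 5103, 45927]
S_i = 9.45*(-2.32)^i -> [9.45, -21.92, 50.86, -118.0, 273.77]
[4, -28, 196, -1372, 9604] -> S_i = 4*-7^i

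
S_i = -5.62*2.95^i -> [-5.62, -16.58, -48.91, -144.28, -425.62]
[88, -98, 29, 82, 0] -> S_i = Random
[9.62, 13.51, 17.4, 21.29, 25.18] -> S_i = 9.62 + 3.89*i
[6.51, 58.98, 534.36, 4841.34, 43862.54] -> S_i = 6.51*9.06^i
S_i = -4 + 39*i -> [-4, 35, 74, 113, 152]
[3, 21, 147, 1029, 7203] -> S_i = 3*7^i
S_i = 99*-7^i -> [99, -693, 4851, -33957, 237699]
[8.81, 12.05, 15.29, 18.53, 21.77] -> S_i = 8.81 + 3.24*i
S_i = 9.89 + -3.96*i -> [9.89, 5.93, 1.97, -1.99, -5.95]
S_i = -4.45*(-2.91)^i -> [-4.45, 12.95, -37.68, 109.66, -319.1]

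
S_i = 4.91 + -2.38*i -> [4.91, 2.53, 0.15, -2.23, -4.61]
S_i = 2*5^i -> [2, 10, 50, 250, 1250]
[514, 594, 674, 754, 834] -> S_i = 514 + 80*i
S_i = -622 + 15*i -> [-622, -607, -592, -577, -562]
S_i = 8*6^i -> [8, 48, 288, 1728, 10368]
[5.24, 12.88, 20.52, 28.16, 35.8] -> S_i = 5.24 + 7.64*i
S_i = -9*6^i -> [-9, -54, -324, -1944, -11664]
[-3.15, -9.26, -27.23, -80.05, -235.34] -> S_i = -3.15*2.94^i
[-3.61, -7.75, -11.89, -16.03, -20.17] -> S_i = -3.61 + -4.14*i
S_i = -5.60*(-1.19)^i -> [-5.6, 6.66, -7.93, 9.44, -11.23]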